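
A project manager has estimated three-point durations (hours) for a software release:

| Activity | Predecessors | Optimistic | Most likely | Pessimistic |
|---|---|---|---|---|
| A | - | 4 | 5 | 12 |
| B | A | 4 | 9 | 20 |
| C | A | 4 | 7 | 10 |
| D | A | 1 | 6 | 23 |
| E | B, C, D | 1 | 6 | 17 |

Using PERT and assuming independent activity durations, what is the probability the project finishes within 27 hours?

te_A = (4 + 4·5 + 12)/6 = 36/6 = 6; σ²_A = ((12−4)/6)² = 1.778
te_B = (4 + 4·9 + 20)/6 = 60/6 = 10; σ²_B = ((20−4)/6)² = 7.111
te_C = (4 + 4·7 + 10)/6 = 42/6 = 7; σ²_C = ((10−4)/6)² = 1.000
te_D = (1 + 4·6 + 23)/6 = 48/6 = 8; σ²_D = ((23−1)/6)² = 13.444
te_E = (1 + 4·6 + 17)/6 = 42/6 = 7; σ²_E = ((17−1)/6)² = 7.111

Forward pass:
ES_A = 0; EF_A = 6
ES_B = 6; EF_B = 6+10 = 16
ES_C = 6; EF_C = 6+7 = 13
ES_D = 6; EF_D = 6+8 = 14
ES_E = max(EF_B=16, EF_C=13, EF_D=14) = 16; EF_E = 16+7 = 23
Expected project duration μ = 23 hours. Critical path: A → B → E.

Variance along critical path = 1.778 + 7.111 + 7.111 = 16.000; σ = √16.000 = 4.000 hours.
Z = (27 − 23) / 4.000 = 1.000
P(T ≤ 27) = Φ(1.000) ≈ 0.841

0.841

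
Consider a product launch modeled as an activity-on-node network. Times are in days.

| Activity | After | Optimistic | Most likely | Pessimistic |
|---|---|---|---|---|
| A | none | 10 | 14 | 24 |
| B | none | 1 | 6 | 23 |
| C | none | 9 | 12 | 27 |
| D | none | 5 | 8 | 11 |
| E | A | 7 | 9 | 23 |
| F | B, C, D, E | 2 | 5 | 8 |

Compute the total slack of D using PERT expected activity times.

te_A = (10 + 4·14 + 24)/6 = 90/6 = 15
te_B = (1 + 4·6 + 23)/6 = 48/6 = 8
te_C = (9 + 4·12 + 27)/6 = 84/6 = 14
te_D = (5 + 4·8 + 11)/6 = 48/6 = 8
te_E = (7 + 4·9 + 23)/6 = 66/6 = 11
te_F = (2 + 4·5 + 8)/6 = 30/6 = 5

Forward pass:
ES_A = 0; EF_A = 15
ES_B = 0; EF_B = 8
ES_C = 0; EF_C = 14
ES_D = 0; EF_D = 8
ES_E = 15; EF_E = 15+11 = 26
ES_F = max(EF_B=8, EF_C=14, EF_D=8, EF_E=26) = 26; EF_F = 26+5 = 31
Expected project duration μ = 31 days. Critical path: A → E → F.

Backward pass:
LF_F = 31; LS_F = 31−5 = 26
LF_E = LS_F = 26; LS_E = 26−11 = 15
LF_D = LS_F = 26; LS_D = 26−8 = 18
LF_C = LS_F = 26; LS_C = 26−14 = 12
LF_B = LS_F = 26; LS_B = 26−8 = 18
LF_A = LS_E = 15; LS_A = 15−15 = 0
Slack_D = LS_D − ES_D = 18 − 0 = 18

18 days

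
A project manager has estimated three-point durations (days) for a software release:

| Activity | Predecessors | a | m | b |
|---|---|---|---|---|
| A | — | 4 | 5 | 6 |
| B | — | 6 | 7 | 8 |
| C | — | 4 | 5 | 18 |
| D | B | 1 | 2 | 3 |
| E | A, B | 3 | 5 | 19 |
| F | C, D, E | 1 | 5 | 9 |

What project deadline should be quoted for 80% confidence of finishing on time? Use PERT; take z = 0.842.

21.5 days

te_A = (4 + 4·5 + 6)/6 = 30/6 = 5; σ²_A = ((6−4)/6)² = 0.111
te_B = (6 + 4·7 + 8)/6 = 42/6 = 7; σ²_B = ((8−6)/6)² = 0.111
te_C = (4 + 4·5 + 18)/6 = 42/6 = 7; σ²_C = ((18−4)/6)² = 5.444
te_D = (1 + 4·2 + 3)/6 = 12/6 = 2; σ²_D = ((3−1)/6)² = 0.111
te_E = (3 + 4·5 + 19)/6 = 42/6 = 7; σ²_E = ((19−3)/6)² = 7.111
te_F = (1 + 4·5 + 9)/6 = 30/6 = 5; σ²_F = ((9−1)/6)² = 1.778

Forward pass:
ES_A = 0; EF_A = 5
ES_B = 0; EF_B = 7
ES_C = 0; EF_C = 7
ES_D = 7; EF_D = 7+2 = 9
ES_E = max(EF_A=5, EF_B=7) = 7; EF_E = 7+7 = 14
ES_F = max(EF_C=7, EF_D=9, EF_E=14) = 14; EF_F = 14+5 = 19
Expected project duration μ = 19 days. Critical path: B → E → F.

Variance along critical path = 0.111 + 7.111 + 1.778 = 9.000; σ = 3.000 days.
D = μ + z·σ = 19 + 0.842·3.000 = 21.5 days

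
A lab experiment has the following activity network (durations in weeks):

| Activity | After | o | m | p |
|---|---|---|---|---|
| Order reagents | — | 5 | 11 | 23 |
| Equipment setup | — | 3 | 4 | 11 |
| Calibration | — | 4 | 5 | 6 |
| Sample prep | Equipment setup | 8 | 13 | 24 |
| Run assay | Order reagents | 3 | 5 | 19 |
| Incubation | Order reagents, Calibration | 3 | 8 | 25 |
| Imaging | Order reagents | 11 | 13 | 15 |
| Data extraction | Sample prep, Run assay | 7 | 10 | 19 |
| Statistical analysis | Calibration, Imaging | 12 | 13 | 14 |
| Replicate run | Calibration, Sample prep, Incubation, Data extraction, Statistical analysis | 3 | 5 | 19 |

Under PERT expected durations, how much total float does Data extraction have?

te_Order reagents = (5 + 4·11 + 23)/6 = 72/6 = 12
te_Equipment setup = (3 + 4·4 + 11)/6 = 30/6 = 5
te_Calibration = (4 + 4·5 + 6)/6 = 30/6 = 5
te_Sample prep = (8 + 4·13 + 24)/6 = 84/6 = 14
te_Run assay = (3 + 4·5 + 19)/6 = 42/6 = 7
te_Incubation = (3 + 4·8 + 25)/6 = 60/6 = 10
te_Imaging = (11 + 4·13 + 15)/6 = 78/6 = 13
te_Data extraction = (7 + 4·10 + 19)/6 = 66/6 = 11
te_Statistical analysis = (12 + 4·13 + 14)/6 = 78/6 = 13
te_Replicate run = (3 + 4·5 + 19)/6 = 42/6 = 7

Forward pass:
ES_Order reagents = 0; EF_Order reagents = 12
ES_Equipment setup = 0; EF_Equipment setup = 5
ES_Calibration = 0; EF_Calibration = 5
ES_Sample prep = 5; EF_Sample prep = 5+14 = 19
ES_Run assay = 12; EF_Run assay = 12+7 = 19
ES_Incubation = max(EF_Order reagents=12, EF_Calibration=5) = 12; EF_Incubation = 12+10 = 22
ES_Imaging = 12; EF_Imaging = 12+13 = 25
ES_Data extraction = max(EF_Sample prep=19, EF_Run assay=19) = 19; EF_Data extraction = 19+11 = 30
ES_Statistical analysis = max(EF_Calibration=5, EF_Imaging=25) = 25; EF_Statistical analysis = 25+13 = 38
ES_Replicate run = max(EF_Calibration=5, EF_Sample prep=19, EF_Incubation=22, EF_Data extraction=30, EF_Statistical analysis=38) = 38; EF_Replicate run = 38+7 = 45
Expected project duration μ = 45 weeks. Critical path: Order reagents → Imaging → Statistical analysis → Replicate run.

Backward pass:
LF_Replicate run = 45; LS_Replicate run = 45−7 = 38
LF_Statistical analysis = LS_Replicate run = 38; LS_Statistical analysis = 38−13 = 25
LF_Data extraction = LS_Replicate run = 38; LS_Data extraction = 38−11 = 27
LF_Imaging = LS_Statistical analysis = 25; LS_Imaging = 25−13 = 12
LF_Incubation = LS_Replicate run = 38; LS_Incubation = 38−10 = 28
LF_Run assay = LS_Data extraction = 27; LS_Run assay = 27−7 = 20
LF_Sample prep = min(LS_Data extraction=27, LS_Replicate run=38) = 27; LS_Sample prep = 27−14 = 13
LF_Calibration = min(LS_Incubation=28, LS_Statistical analysis=25, LS_Replicate run=38) = 25; LS_Calibration = 25−5 = 20
LF_Equipment setup = LS_Sample prep = 13; LS_Equipment setup = 13−5 = 8
LF_Order reagents = min(LS_Run assay=20, LS_Incubation=28, LS_Imaging=12) = 12; LS_Order reagents = 12−12 = 0
Slack_Data extraction = LS_Data extraction − ES_Data extraction = 27 − 19 = 8

8 weeks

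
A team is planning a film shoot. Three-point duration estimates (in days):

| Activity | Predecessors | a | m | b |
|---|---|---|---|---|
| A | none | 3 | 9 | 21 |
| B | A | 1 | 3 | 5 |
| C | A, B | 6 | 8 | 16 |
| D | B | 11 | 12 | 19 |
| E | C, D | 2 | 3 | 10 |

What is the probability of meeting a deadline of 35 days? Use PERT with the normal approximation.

te_A = (3 + 4·9 + 21)/6 = 60/6 = 10; σ²_A = ((21−3)/6)² = 9.000
te_B = (1 + 4·3 + 5)/6 = 18/6 = 3; σ²_B = ((5−1)/6)² = 0.444
te_C = (6 + 4·8 + 16)/6 = 54/6 = 9; σ²_C = ((16−6)/6)² = 2.778
te_D = (11 + 4·12 + 19)/6 = 78/6 = 13; σ²_D = ((19−11)/6)² = 1.778
te_E = (2 + 4·3 + 10)/6 = 24/6 = 4; σ²_E = ((10−2)/6)² = 1.778

Forward pass:
ES_A = 0; EF_A = 10
ES_B = 10; EF_B = 10+3 = 13
ES_C = max(EF_A=10, EF_B=13) = 13; EF_C = 13+9 = 22
ES_D = 13; EF_D = 13+13 = 26
ES_E = max(EF_C=22, EF_D=26) = 26; EF_E = 26+4 = 30
Expected project duration μ = 30 days. Critical path: A → B → D → E.

Variance along critical path = 9.000 + 0.444 + 1.778 + 1.778 = 13.000; σ = √13.000 = 3.606 days.
Z = (35 − 30) / 3.606 = 1.387
P(T ≤ 35) = Φ(1.387) ≈ 0.917

0.917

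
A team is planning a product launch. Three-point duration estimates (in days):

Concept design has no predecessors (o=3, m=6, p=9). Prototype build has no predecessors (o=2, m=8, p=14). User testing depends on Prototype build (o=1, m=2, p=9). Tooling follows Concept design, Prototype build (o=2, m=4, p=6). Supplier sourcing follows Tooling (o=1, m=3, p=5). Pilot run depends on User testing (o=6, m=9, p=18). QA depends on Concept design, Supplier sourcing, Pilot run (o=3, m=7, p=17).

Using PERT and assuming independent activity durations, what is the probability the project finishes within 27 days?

0.304

te_Concept design = (3 + 4·6 + 9)/6 = 36/6 = 6; σ²_Concept design = ((9−3)/6)² = 1.000
te_Prototype build = (2 + 4·8 + 14)/6 = 48/6 = 8; σ²_Prototype build = ((14−2)/6)² = 4.000
te_User testing = (1 + 4·2 + 9)/6 = 18/6 = 3; σ²_User testing = ((9−1)/6)² = 1.778
te_Tooling = (2 + 4·4 + 6)/6 = 24/6 = 4; σ²_Tooling = ((6−2)/6)² = 0.444
te_Supplier sourcing = (1 + 4·3 + 5)/6 = 18/6 = 3; σ²_Supplier sourcing = ((5−1)/6)² = 0.444
te_Pilot run = (6 + 4·9 + 18)/6 = 60/6 = 10; σ²_Pilot run = ((18−6)/6)² = 4.000
te_QA = (3 + 4·7 + 17)/6 = 48/6 = 8; σ²_QA = ((17−3)/6)² = 5.444

Forward pass:
ES_Concept design = 0; EF_Concept design = 6
ES_Prototype build = 0; EF_Prototype build = 8
ES_User testing = 8; EF_User testing = 8+3 = 11
ES_Tooling = max(EF_Concept design=6, EF_Prototype build=8) = 8; EF_Tooling = 8+4 = 12
ES_Supplier sourcing = 12; EF_Supplier sourcing = 12+3 = 15
ES_Pilot run = 11; EF_Pilot run = 11+10 = 21
ES_QA = max(EF_Concept design=6, EF_Supplier sourcing=15, EF_Pilot run=21) = 21; EF_QA = 21+8 = 29
Expected project duration μ = 29 days. Critical path: Prototype build → User testing → Pilot run → QA.

Variance along critical path = 4.000 + 1.778 + 4.000 + 5.444 = 15.222; σ = √15.222 = 3.902 days.
Z = (27 − 29) / 3.902 = -0.513
P(T ≤ 27) = Φ(-0.513) ≈ 0.304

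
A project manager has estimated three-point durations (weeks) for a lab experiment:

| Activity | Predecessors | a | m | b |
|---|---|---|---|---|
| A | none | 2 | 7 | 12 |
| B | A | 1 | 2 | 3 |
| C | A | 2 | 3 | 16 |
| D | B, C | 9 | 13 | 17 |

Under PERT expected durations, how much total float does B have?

3 weeks

te_A = (2 + 4·7 + 12)/6 = 42/6 = 7
te_B = (1 + 4·2 + 3)/6 = 12/6 = 2
te_C = (2 + 4·3 + 16)/6 = 30/6 = 5
te_D = (9 + 4·13 + 17)/6 = 78/6 = 13

Forward pass:
ES_A = 0; EF_A = 7
ES_B = 7; EF_B = 7+2 = 9
ES_C = 7; EF_C = 7+5 = 12
ES_D = max(EF_B=9, EF_C=12) = 12; EF_D = 12+13 = 25
Expected project duration μ = 25 weeks. Critical path: A → C → D.

Backward pass:
LF_D = 25; LS_D = 25−13 = 12
LF_C = LS_D = 12; LS_C = 12−5 = 7
LF_B = LS_D = 12; LS_B = 12−2 = 10
LF_A = min(LS_B=10, LS_C=7) = 7; LS_A = 7−7 = 0
Slack_B = LS_B − ES_B = 10 − 7 = 3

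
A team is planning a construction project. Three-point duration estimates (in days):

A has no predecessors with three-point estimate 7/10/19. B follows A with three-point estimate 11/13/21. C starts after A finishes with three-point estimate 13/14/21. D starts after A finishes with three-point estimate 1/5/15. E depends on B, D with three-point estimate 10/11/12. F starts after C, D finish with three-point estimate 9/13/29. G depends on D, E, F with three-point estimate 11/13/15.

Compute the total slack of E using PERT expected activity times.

5 days

te_A = (7 + 4·10 + 19)/6 = 66/6 = 11
te_B = (11 + 4·13 + 21)/6 = 84/6 = 14
te_C = (13 + 4·14 + 21)/6 = 90/6 = 15
te_D = (1 + 4·5 + 15)/6 = 36/6 = 6
te_E = (10 + 4·11 + 12)/6 = 66/6 = 11
te_F = (9 + 4·13 + 29)/6 = 90/6 = 15
te_G = (11 + 4·13 + 15)/6 = 78/6 = 13

Forward pass:
ES_A = 0; EF_A = 11
ES_B = 11; EF_B = 11+14 = 25
ES_C = 11; EF_C = 11+15 = 26
ES_D = 11; EF_D = 11+6 = 17
ES_E = max(EF_B=25, EF_D=17) = 25; EF_E = 25+11 = 36
ES_F = max(EF_C=26, EF_D=17) = 26; EF_F = 26+15 = 41
ES_G = max(EF_D=17, EF_E=36, EF_F=41) = 41; EF_G = 41+13 = 54
Expected project duration μ = 54 days. Critical path: A → C → F → G.

Backward pass:
LF_G = 54; LS_G = 54−13 = 41
LF_F = LS_G = 41; LS_F = 41−15 = 26
LF_E = LS_G = 41; LS_E = 41−11 = 30
LF_D = min(LS_E=30, LS_F=26, LS_G=41) = 26; LS_D = 26−6 = 20
LF_C = LS_F = 26; LS_C = 26−15 = 11
LF_B = LS_E = 30; LS_B = 30−14 = 16
LF_A = min(LS_B=16, LS_C=11, LS_D=20) = 11; LS_A = 11−11 = 0
Slack_E = LS_E − ES_E = 30 − 25 = 5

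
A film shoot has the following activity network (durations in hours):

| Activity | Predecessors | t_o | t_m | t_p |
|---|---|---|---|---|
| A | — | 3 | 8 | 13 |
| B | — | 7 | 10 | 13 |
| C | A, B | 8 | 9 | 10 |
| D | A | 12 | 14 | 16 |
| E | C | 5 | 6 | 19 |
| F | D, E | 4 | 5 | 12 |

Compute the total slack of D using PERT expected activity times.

5 hours

te_A = (3 + 4·8 + 13)/6 = 48/6 = 8
te_B = (7 + 4·10 + 13)/6 = 60/6 = 10
te_C = (8 + 4·9 + 10)/6 = 54/6 = 9
te_D = (12 + 4·14 + 16)/6 = 84/6 = 14
te_E = (5 + 4·6 + 19)/6 = 48/6 = 8
te_F = (4 + 4·5 + 12)/6 = 36/6 = 6

Forward pass:
ES_A = 0; EF_A = 8
ES_B = 0; EF_B = 10
ES_C = max(EF_A=8, EF_B=10) = 10; EF_C = 10+9 = 19
ES_D = 8; EF_D = 8+14 = 22
ES_E = 19; EF_E = 19+8 = 27
ES_F = max(EF_D=22, EF_E=27) = 27; EF_F = 27+6 = 33
Expected project duration μ = 33 hours. Critical path: B → C → E → F.

Backward pass:
LF_F = 33; LS_F = 33−6 = 27
LF_E = LS_F = 27; LS_E = 27−8 = 19
LF_D = LS_F = 27; LS_D = 27−14 = 13
LF_C = LS_E = 19; LS_C = 19−9 = 10
LF_B = LS_C = 10; LS_B = 10−10 = 0
LF_A = min(LS_C=10, LS_D=13) = 10; LS_A = 10−8 = 2
Slack_D = LS_D − ES_D = 13 − 8 = 5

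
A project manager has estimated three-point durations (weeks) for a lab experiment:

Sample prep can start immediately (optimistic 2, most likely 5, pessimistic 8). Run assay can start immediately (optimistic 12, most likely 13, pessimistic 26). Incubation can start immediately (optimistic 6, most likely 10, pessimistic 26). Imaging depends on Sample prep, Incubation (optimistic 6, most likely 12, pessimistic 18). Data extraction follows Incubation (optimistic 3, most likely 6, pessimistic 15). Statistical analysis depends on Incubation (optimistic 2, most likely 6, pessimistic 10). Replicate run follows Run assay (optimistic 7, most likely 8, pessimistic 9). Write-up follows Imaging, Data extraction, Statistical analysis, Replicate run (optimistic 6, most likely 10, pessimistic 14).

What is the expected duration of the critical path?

34 weeks

te_Sample prep = (2 + 4·5 + 8)/6 = 30/6 = 5
te_Run assay = (12 + 4·13 + 26)/6 = 90/6 = 15
te_Incubation = (6 + 4·10 + 26)/6 = 72/6 = 12
te_Imaging = (6 + 4·12 + 18)/6 = 72/6 = 12
te_Data extraction = (3 + 4·6 + 15)/6 = 42/6 = 7
te_Statistical analysis = (2 + 4·6 + 10)/6 = 36/6 = 6
te_Replicate run = (7 + 4·8 + 9)/6 = 48/6 = 8
te_Write-up = (6 + 4·10 + 14)/6 = 60/6 = 10

Forward pass:
ES_Sample prep = 0; EF_Sample prep = 5
ES_Run assay = 0; EF_Run assay = 15
ES_Incubation = 0; EF_Incubation = 12
ES_Imaging = max(EF_Sample prep=5, EF_Incubation=12) = 12; EF_Imaging = 12+12 = 24
ES_Data extraction = 12; EF_Data extraction = 12+7 = 19
ES_Statistical analysis = 12; EF_Statistical analysis = 12+6 = 18
ES_Replicate run = 15; EF_Replicate run = 15+8 = 23
ES_Write-up = max(EF_Imaging=24, EF_Data extraction=19, EF_Statistical analysis=18, EF_Replicate run=23) = 24; EF_Write-up = 24+10 = 34
Expected project duration μ = 34 weeks. Critical path: Incubation → Imaging → Write-up.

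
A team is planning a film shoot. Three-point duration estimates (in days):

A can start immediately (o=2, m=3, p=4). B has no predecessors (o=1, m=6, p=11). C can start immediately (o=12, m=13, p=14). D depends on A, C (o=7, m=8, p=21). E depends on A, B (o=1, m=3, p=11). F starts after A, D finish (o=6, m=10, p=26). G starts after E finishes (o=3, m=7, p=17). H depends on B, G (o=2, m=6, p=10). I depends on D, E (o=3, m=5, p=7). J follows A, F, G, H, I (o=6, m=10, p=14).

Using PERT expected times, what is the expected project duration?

45 days

te_A = (2 + 4·3 + 4)/6 = 18/6 = 3
te_B = (1 + 4·6 + 11)/6 = 36/6 = 6
te_C = (12 + 4·13 + 14)/6 = 78/6 = 13
te_D = (7 + 4·8 + 21)/6 = 60/6 = 10
te_E = (1 + 4·3 + 11)/6 = 24/6 = 4
te_F = (6 + 4·10 + 26)/6 = 72/6 = 12
te_G = (3 + 4·7 + 17)/6 = 48/6 = 8
te_H = (2 + 4·6 + 10)/6 = 36/6 = 6
te_I = (3 + 4·5 + 7)/6 = 30/6 = 5
te_J = (6 + 4·10 + 14)/6 = 60/6 = 10

Forward pass:
ES_A = 0; EF_A = 3
ES_B = 0; EF_B = 6
ES_C = 0; EF_C = 13
ES_D = max(EF_A=3, EF_C=13) = 13; EF_D = 13+10 = 23
ES_E = max(EF_A=3, EF_B=6) = 6; EF_E = 6+4 = 10
ES_F = max(EF_A=3, EF_D=23) = 23; EF_F = 23+12 = 35
ES_G = 10; EF_G = 10+8 = 18
ES_H = max(EF_B=6, EF_G=18) = 18; EF_H = 18+6 = 24
ES_I = max(EF_D=23, EF_E=10) = 23; EF_I = 23+5 = 28
ES_J = max(EF_A=3, EF_F=35, EF_G=18, EF_H=24, EF_I=28) = 35; EF_J = 35+10 = 45
Expected project duration μ = 45 days. Critical path: C → D → F → J.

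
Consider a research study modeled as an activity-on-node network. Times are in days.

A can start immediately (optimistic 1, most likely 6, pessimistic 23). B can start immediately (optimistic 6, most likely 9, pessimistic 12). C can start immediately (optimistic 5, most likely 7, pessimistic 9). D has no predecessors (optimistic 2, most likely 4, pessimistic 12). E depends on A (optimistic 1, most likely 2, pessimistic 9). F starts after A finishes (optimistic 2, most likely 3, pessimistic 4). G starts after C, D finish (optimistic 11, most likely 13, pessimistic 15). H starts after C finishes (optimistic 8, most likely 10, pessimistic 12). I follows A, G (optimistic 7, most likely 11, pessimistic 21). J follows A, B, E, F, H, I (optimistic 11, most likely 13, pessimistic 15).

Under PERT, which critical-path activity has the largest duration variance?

I

te_A = (1 + 4·6 + 23)/6 = 48/6 = 8; σ²_A = ((23−1)/6)² = 13.444
te_B = (6 + 4·9 + 12)/6 = 54/6 = 9; σ²_B = ((12−6)/6)² = 1.000
te_C = (5 + 4·7 + 9)/6 = 42/6 = 7; σ²_C = ((9−5)/6)² = 0.444
te_D = (2 + 4·4 + 12)/6 = 30/6 = 5; σ²_D = ((12−2)/6)² = 2.778
te_E = (1 + 4·2 + 9)/6 = 18/6 = 3; σ²_E = ((9−1)/6)² = 1.778
te_F = (2 + 4·3 + 4)/6 = 18/6 = 3; σ²_F = ((4−2)/6)² = 0.111
te_G = (11 + 4·13 + 15)/6 = 78/6 = 13; σ²_G = ((15−11)/6)² = 0.444
te_H = (8 + 4·10 + 12)/6 = 60/6 = 10; σ²_H = ((12−8)/6)² = 0.444
te_I = (7 + 4·11 + 21)/6 = 72/6 = 12; σ²_I = ((21−7)/6)² = 5.444
te_J = (11 + 4·13 + 15)/6 = 78/6 = 13; σ²_J = ((15−11)/6)² = 0.444

Forward pass:
ES_A = 0; EF_A = 8
ES_B = 0; EF_B = 9
ES_C = 0; EF_C = 7
ES_D = 0; EF_D = 5
ES_E = 8; EF_E = 8+3 = 11
ES_F = 8; EF_F = 8+3 = 11
ES_G = max(EF_C=7, EF_D=5) = 7; EF_G = 7+13 = 20
ES_H = 7; EF_H = 7+10 = 17
ES_I = max(EF_A=8, EF_G=20) = 20; EF_I = 20+12 = 32
ES_J = max(EF_A=8, EF_B=9, EF_E=11, EF_F=11, EF_H=17, EF_I=32) = 32; EF_J = 32+13 = 45
Expected project duration μ = 45 days. Critical path: C → G → I → J.

Variances on critical path: σ²_C=0.444, σ²_G=0.444, σ²_I=5.444, σ²_J=0.444.
Largest is σ²_I = 5.444.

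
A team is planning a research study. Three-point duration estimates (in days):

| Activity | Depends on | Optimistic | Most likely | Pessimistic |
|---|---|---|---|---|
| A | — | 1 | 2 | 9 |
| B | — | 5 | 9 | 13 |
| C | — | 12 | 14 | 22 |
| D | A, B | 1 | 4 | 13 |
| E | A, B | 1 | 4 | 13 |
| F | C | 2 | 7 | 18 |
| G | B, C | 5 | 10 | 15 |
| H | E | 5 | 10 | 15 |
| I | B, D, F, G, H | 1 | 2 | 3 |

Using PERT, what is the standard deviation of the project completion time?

te_A = (1 + 4·2 + 9)/6 = 18/6 = 3; σ²_A = ((9−1)/6)² = 1.778
te_B = (5 + 4·9 + 13)/6 = 54/6 = 9; σ²_B = ((13−5)/6)² = 1.778
te_C = (12 + 4·14 + 22)/6 = 90/6 = 15; σ²_C = ((22−12)/6)² = 2.778
te_D = (1 + 4·4 + 13)/6 = 30/6 = 5; σ²_D = ((13−1)/6)² = 4.000
te_E = (1 + 4·4 + 13)/6 = 30/6 = 5; σ²_E = ((13−1)/6)² = 4.000
te_F = (2 + 4·7 + 18)/6 = 48/6 = 8; σ²_F = ((18−2)/6)² = 7.111
te_G = (5 + 4·10 + 15)/6 = 60/6 = 10; σ²_G = ((15−5)/6)² = 2.778
te_H = (5 + 4·10 + 15)/6 = 60/6 = 10; σ²_H = ((15−5)/6)² = 2.778
te_I = (1 + 4·2 + 3)/6 = 12/6 = 2; σ²_I = ((3−1)/6)² = 0.111

Forward pass:
ES_A = 0; EF_A = 3
ES_B = 0; EF_B = 9
ES_C = 0; EF_C = 15
ES_D = max(EF_A=3, EF_B=9) = 9; EF_D = 9+5 = 14
ES_E = max(EF_A=3, EF_B=9) = 9; EF_E = 9+5 = 14
ES_F = 15; EF_F = 15+8 = 23
ES_G = max(EF_B=9, EF_C=15) = 15; EF_G = 15+10 = 25
ES_H = 14; EF_H = 14+10 = 24
ES_I = max(EF_B=9, EF_D=14, EF_F=23, EF_G=25, EF_H=24) = 25; EF_I = 25+2 = 27
Expected project duration μ = 27 days. Critical path: C → G → I.

Variance along critical path = 2.778 + 2.778 + 0.111 = 5.667
σ = √5.667 = 2.380 days

2.38 days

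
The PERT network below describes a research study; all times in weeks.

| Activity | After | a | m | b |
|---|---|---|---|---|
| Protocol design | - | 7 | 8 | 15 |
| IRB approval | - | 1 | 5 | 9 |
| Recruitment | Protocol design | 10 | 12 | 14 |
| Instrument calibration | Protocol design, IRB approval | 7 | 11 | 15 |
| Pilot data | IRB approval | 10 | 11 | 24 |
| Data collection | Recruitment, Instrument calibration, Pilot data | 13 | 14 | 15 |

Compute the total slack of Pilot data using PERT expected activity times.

te_Protocol design = (7 + 4·8 + 15)/6 = 54/6 = 9
te_IRB approval = (1 + 4·5 + 9)/6 = 30/6 = 5
te_Recruitment = (10 + 4·12 + 14)/6 = 72/6 = 12
te_Instrument calibration = (7 + 4·11 + 15)/6 = 66/6 = 11
te_Pilot data = (10 + 4·11 + 24)/6 = 78/6 = 13
te_Data collection = (13 + 4·14 + 15)/6 = 84/6 = 14

Forward pass:
ES_Protocol design = 0; EF_Protocol design = 9
ES_IRB approval = 0; EF_IRB approval = 5
ES_Recruitment = 9; EF_Recruitment = 9+12 = 21
ES_Instrument calibration = max(EF_Protocol design=9, EF_IRB approval=5) = 9; EF_Instrument calibration = 9+11 = 20
ES_Pilot data = 5; EF_Pilot data = 5+13 = 18
ES_Data collection = max(EF_Recruitment=21, EF_Instrument calibration=20, EF_Pilot data=18) = 21; EF_Data collection = 21+14 = 35
Expected project duration μ = 35 weeks. Critical path: Protocol design → Recruitment → Data collection.

Backward pass:
LF_Data collection = 35; LS_Data collection = 35−14 = 21
LF_Pilot data = LS_Data collection = 21; LS_Pilot data = 21−13 = 8
LF_Instrument calibration = LS_Data collection = 21; LS_Instrument calibration = 21−11 = 10
LF_Recruitment = LS_Data collection = 21; LS_Recruitment = 21−12 = 9
LF_IRB approval = min(LS_Instrument calibration=10, LS_Pilot data=8) = 8; LS_IRB approval = 8−5 = 3
LF_Protocol design = min(LS_Recruitment=9, LS_Instrument calibration=10) = 9; LS_Protocol design = 9−9 = 0
Slack_Pilot data = LS_Pilot data − ES_Pilot data = 8 − 5 = 3

3 weeks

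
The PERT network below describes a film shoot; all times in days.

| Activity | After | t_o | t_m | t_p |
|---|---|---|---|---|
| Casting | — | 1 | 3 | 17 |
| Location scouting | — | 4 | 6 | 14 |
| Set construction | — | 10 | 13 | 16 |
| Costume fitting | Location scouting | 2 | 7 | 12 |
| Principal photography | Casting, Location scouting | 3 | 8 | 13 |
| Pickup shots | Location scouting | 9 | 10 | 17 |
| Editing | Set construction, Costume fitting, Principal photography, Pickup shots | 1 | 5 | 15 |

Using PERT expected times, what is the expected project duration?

24 days

te_Casting = (1 + 4·3 + 17)/6 = 30/6 = 5
te_Location scouting = (4 + 4·6 + 14)/6 = 42/6 = 7
te_Set construction = (10 + 4·13 + 16)/6 = 78/6 = 13
te_Costume fitting = (2 + 4·7 + 12)/6 = 42/6 = 7
te_Principal photography = (3 + 4·8 + 13)/6 = 48/6 = 8
te_Pickup shots = (9 + 4·10 + 17)/6 = 66/6 = 11
te_Editing = (1 + 4·5 + 15)/6 = 36/6 = 6

Forward pass:
ES_Casting = 0; EF_Casting = 5
ES_Location scouting = 0; EF_Location scouting = 7
ES_Set construction = 0; EF_Set construction = 13
ES_Costume fitting = 7; EF_Costume fitting = 7+7 = 14
ES_Principal photography = max(EF_Casting=5, EF_Location scouting=7) = 7; EF_Principal photography = 7+8 = 15
ES_Pickup shots = 7; EF_Pickup shots = 7+11 = 18
ES_Editing = max(EF_Set construction=13, EF_Costume fitting=14, EF_Principal photography=15, EF_Pickup shots=18) = 18; EF_Editing = 18+6 = 24
Expected project duration μ = 24 days. Critical path: Location scouting → Pickup shots → Editing.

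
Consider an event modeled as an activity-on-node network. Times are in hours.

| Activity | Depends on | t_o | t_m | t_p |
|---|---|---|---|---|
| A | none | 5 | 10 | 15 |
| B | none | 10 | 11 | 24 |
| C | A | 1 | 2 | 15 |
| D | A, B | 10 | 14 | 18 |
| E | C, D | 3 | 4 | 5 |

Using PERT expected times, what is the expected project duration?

te_A = (5 + 4·10 + 15)/6 = 60/6 = 10
te_B = (10 + 4·11 + 24)/6 = 78/6 = 13
te_C = (1 + 4·2 + 15)/6 = 24/6 = 4
te_D = (10 + 4·14 + 18)/6 = 84/6 = 14
te_E = (3 + 4·4 + 5)/6 = 24/6 = 4

Forward pass:
ES_A = 0; EF_A = 10
ES_B = 0; EF_B = 13
ES_C = 10; EF_C = 10+4 = 14
ES_D = max(EF_A=10, EF_B=13) = 13; EF_D = 13+14 = 27
ES_E = max(EF_C=14, EF_D=27) = 27; EF_E = 27+4 = 31
Expected project duration μ = 31 hours. Critical path: B → D → E.

31 hours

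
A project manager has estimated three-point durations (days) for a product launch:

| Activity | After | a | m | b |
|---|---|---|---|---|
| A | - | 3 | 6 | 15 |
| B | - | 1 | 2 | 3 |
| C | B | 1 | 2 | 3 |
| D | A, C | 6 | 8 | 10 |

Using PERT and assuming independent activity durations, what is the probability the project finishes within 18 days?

te_A = (3 + 4·6 + 15)/6 = 42/6 = 7; σ²_A = ((15−3)/6)² = 4.000
te_B = (1 + 4·2 + 3)/6 = 12/6 = 2; σ²_B = ((3−1)/6)² = 0.111
te_C = (1 + 4·2 + 3)/6 = 12/6 = 2; σ²_C = ((3−1)/6)² = 0.111
te_D = (6 + 4·8 + 10)/6 = 48/6 = 8; σ²_D = ((10−6)/6)² = 0.444

Forward pass:
ES_A = 0; EF_A = 7
ES_B = 0; EF_B = 2
ES_C = 2; EF_C = 2+2 = 4
ES_D = max(EF_A=7, EF_C=4) = 7; EF_D = 7+8 = 15
Expected project duration μ = 15 days. Critical path: A → D.

Variance along critical path = 4.000 + 0.444 = 4.444; σ = √4.444 = 2.108 days.
Z = (18 − 15) / 2.108 = 1.423
P(T ≤ 18) = Φ(1.423) ≈ 0.923

0.923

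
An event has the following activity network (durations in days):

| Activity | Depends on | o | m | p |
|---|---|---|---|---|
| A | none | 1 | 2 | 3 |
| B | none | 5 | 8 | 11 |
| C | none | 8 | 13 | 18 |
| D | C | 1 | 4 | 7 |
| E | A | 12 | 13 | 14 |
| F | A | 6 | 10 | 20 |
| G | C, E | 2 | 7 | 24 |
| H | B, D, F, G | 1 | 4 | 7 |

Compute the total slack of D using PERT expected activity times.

7 days

te_A = (1 + 4·2 + 3)/6 = 12/6 = 2
te_B = (5 + 4·8 + 11)/6 = 48/6 = 8
te_C = (8 + 4·13 + 18)/6 = 78/6 = 13
te_D = (1 + 4·4 + 7)/6 = 24/6 = 4
te_E = (12 + 4·13 + 14)/6 = 78/6 = 13
te_F = (6 + 4·10 + 20)/6 = 66/6 = 11
te_G = (2 + 4·7 + 24)/6 = 54/6 = 9
te_H = (1 + 4·4 + 7)/6 = 24/6 = 4

Forward pass:
ES_A = 0; EF_A = 2
ES_B = 0; EF_B = 8
ES_C = 0; EF_C = 13
ES_D = 13; EF_D = 13+4 = 17
ES_E = 2; EF_E = 2+13 = 15
ES_F = 2; EF_F = 2+11 = 13
ES_G = max(EF_C=13, EF_E=15) = 15; EF_G = 15+9 = 24
ES_H = max(EF_B=8, EF_D=17, EF_F=13, EF_G=24) = 24; EF_H = 24+4 = 28
Expected project duration μ = 28 days. Critical path: A → E → G → H.

Backward pass:
LF_H = 28; LS_H = 28−4 = 24
LF_G = LS_H = 24; LS_G = 24−9 = 15
LF_F = LS_H = 24; LS_F = 24−11 = 13
LF_E = LS_G = 15; LS_E = 15−13 = 2
LF_D = LS_H = 24; LS_D = 24−4 = 20
LF_C = min(LS_D=20, LS_G=15) = 15; LS_C = 15−13 = 2
LF_B = LS_H = 24; LS_B = 24−8 = 16
LF_A = min(LS_E=2, LS_F=13) = 2; LS_A = 2−2 = 0
Slack_D = LS_D − ES_D = 20 − 13 = 7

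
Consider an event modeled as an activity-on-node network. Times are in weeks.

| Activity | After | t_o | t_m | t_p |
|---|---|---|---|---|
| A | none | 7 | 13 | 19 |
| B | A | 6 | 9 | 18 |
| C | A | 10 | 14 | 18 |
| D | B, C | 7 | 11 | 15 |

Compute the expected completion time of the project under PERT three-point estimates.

te_A = (7 + 4·13 + 19)/6 = 78/6 = 13
te_B = (6 + 4·9 + 18)/6 = 60/6 = 10
te_C = (10 + 4·14 + 18)/6 = 84/6 = 14
te_D = (7 + 4·11 + 15)/6 = 66/6 = 11

Forward pass:
ES_A = 0; EF_A = 13
ES_B = 13; EF_B = 13+10 = 23
ES_C = 13; EF_C = 13+14 = 27
ES_D = max(EF_B=23, EF_C=27) = 27; EF_D = 27+11 = 38
Expected project duration μ = 38 weeks. Critical path: A → C → D.

38 weeks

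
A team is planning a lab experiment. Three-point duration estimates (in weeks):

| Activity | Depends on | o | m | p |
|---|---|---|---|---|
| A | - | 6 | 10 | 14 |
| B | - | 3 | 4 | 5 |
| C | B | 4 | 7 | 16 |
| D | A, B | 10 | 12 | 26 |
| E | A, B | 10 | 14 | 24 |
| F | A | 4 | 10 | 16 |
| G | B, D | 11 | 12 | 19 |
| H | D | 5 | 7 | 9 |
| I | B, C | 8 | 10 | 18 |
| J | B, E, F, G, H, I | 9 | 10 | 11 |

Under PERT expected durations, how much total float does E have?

12 weeks

te_A = (6 + 4·10 + 14)/6 = 60/6 = 10
te_B = (3 + 4·4 + 5)/6 = 24/6 = 4
te_C = (4 + 4·7 + 16)/6 = 48/6 = 8
te_D = (10 + 4·12 + 26)/6 = 84/6 = 14
te_E = (10 + 4·14 + 24)/6 = 90/6 = 15
te_F = (4 + 4·10 + 16)/6 = 60/6 = 10
te_G = (11 + 4·12 + 19)/6 = 78/6 = 13
te_H = (5 + 4·7 + 9)/6 = 42/6 = 7
te_I = (8 + 4·10 + 18)/6 = 66/6 = 11
te_J = (9 + 4·10 + 11)/6 = 60/6 = 10

Forward pass:
ES_A = 0; EF_A = 10
ES_B = 0; EF_B = 4
ES_C = 4; EF_C = 4+8 = 12
ES_D = max(EF_A=10, EF_B=4) = 10; EF_D = 10+14 = 24
ES_E = max(EF_A=10, EF_B=4) = 10; EF_E = 10+15 = 25
ES_F = 10; EF_F = 10+10 = 20
ES_G = max(EF_B=4, EF_D=24) = 24; EF_G = 24+13 = 37
ES_H = 24; EF_H = 24+7 = 31
ES_I = max(EF_B=4, EF_C=12) = 12; EF_I = 12+11 = 23
ES_J = max(EF_B=4, EF_E=25, EF_F=20, EF_G=37, EF_H=31, EF_I=23) = 37; EF_J = 37+10 = 47
Expected project duration μ = 47 weeks. Critical path: A → D → G → J.

Backward pass:
LF_J = 47; LS_J = 47−10 = 37
LF_I = LS_J = 37; LS_I = 37−11 = 26
LF_H = LS_J = 37; LS_H = 37−7 = 30
LF_G = LS_J = 37; LS_G = 37−13 = 24
LF_F = LS_J = 37; LS_F = 37−10 = 27
LF_E = LS_J = 37; LS_E = 37−15 = 22
LF_D = min(LS_G=24, LS_H=30) = 24; LS_D = 24−14 = 10
LF_C = LS_I = 26; LS_C = 26−8 = 18
LF_B = min(LS_C=18, LS_D=10, LS_E=22, LS_G=24, LS_I=26, LS_J=37) = 10; LS_B = 10−4 = 6
LF_A = min(LS_D=10, LS_E=22, LS_F=27) = 10; LS_A = 10−10 = 0
Slack_E = LS_E − ES_E = 22 − 10 = 12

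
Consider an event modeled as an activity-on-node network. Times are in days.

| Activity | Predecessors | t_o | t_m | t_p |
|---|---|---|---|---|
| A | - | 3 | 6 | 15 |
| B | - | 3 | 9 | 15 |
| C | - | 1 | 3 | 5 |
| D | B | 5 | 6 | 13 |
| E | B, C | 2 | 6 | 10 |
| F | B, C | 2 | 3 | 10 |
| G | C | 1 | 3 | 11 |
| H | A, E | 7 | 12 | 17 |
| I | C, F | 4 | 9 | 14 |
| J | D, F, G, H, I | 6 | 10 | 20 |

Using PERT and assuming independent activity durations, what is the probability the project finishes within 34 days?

te_A = (3 + 4·6 + 15)/6 = 42/6 = 7; σ²_A = ((15−3)/6)² = 4.000
te_B = (3 + 4·9 + 15)/6 = 54/6 = 9; σ²_B = ((15−3)/6)² = 4.000
te_C = (1 + 4·3 + 5)/6 = 18/6 = 3; σ²_C = ((5−1)/6)² = 0.444
te_D = (5 + 4·6 + 13)/6 = 42/6 = 7; σ²_D = ((13−5)/6)² = 1.778
te_E = (2 + 4·6 + 10)/6 = 36/6 = 6; σ²_E = ((10−2)/6)² = 1.778
te_F = (2 + 4·3 + 10)/6 = 24/6 = 4; σ²_F = ((10−2)/6)² = 1.778
te_G = (1 + 4·3 + 11)/6 = 24/6 = 4; σ²_G = ((11−1)/6)² = 2.778
te_H = (7 + 4·12 + 17)/6 = 72/6 = 12; σ²_H = ((17−7)/6)² = 2.778
te_I = (4 + 4·9 + 14)/6 = 54/6 = 9; σ²_I = ((14−4)/6)² = 2.778
te_J = (6 + 4·10 + 20)/6 = 66/6 = 11; σ²_J = ((20−6)/6)² = 5.444

Forward pass:
ES_A = 0; EF_A = 7
ES_B = 0; EF_B = 9
ES_C = 0; EF_C = 3
ES_D = 9; EF_D = 9+7 = 16
ES_E = max(EF_B=9, EF_C=3) = 9; EF_E = 9+6 = 15
ES_F = max(EF_B=9, EF_C=3) = 9; EF_F = 9+4 = 13
ES_G = 3; EF_G = 3+4 = 7
ES_H = max(EF_A=7, EF_E=15) = 15; EF_H = 15+12 = 27
ES_I = max(EF_C=3, EF_F=13) = 13; EF_I = 13+9 = 22
ES_J = max(EF_D=16, EF_F=13, EF_G=7, EF_H=27, EF_I=22) = 27; EF_J = 27+11 = 38
Expected project duration μ = 38 days. Critical path: B → E → H → J.

Variance along critical path = 4.000 + 1.778 + 2.778 + 5.444 = 14.000; σ = √14.000 = 3.742 days.
Z = (34 − 38) / 3.742 = -1.069
P(T ≤ 34) = Φ(-1.069) ≈ 0.143

0.143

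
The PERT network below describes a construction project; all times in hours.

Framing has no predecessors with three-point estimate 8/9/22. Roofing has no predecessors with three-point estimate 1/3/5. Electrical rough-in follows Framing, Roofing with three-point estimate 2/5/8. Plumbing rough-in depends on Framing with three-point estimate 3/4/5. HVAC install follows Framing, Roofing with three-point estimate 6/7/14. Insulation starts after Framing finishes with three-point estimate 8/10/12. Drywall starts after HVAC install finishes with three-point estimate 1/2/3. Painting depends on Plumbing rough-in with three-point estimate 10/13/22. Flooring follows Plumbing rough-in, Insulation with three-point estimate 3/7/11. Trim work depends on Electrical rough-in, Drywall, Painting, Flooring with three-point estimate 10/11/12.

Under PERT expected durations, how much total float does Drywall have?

te_Framing = (8 + 4·9 + 22)/6 = 66/6 = 11
te_Roofing = (1 + 4·3 + 5)/6 = 18/6 = 3
te_Electrical rough-in = (2 + 4·5 + 8)/6 = 30/6 = 5
te_Plumbing rough-in = (3 + 4·4 + 5)/6 = 24/6 = 4
te_HVAC install = (6 + 4·7 + 14)/6 = 48/6 = 8
te_Insulation = (8 + 4·10 + 12)/6 = 60/6 = 10
te_Drywall = (1 + 4·2 + 3)/6 = 12/6 = 2
te_Painting = (10 + 4·13 + 22)/6 = 84/6 = 14
te_Flooring = (3 + 4·7 + 11)/6 = 42/6 = 7
te_Trim work = (10 + 4·11 + 12)/6 = 66/6 = 11

Forward pass:
ES_Framing = 0; EF_Framing = 11
ES_Roofing = 0; EF_Roofing = 3
ES_Electrical rough-in = max(EF_Framing=11, EF_Roofing=3) = 11; EF_Electrical rough-in = 11+5 = 16
ES_Plumbing rough-in = 11; EF_Plumbing rough-in = 11+4 = 15
ES_HVAC install = max(EF_Framing=11, EF_Roofing=3) = 11; EF_HVAC install = 11+8 = 19
ES_Insulation = 11; EF_Insulation = 11+10 = 21
ES_Drywall = 19; EF_Drywall = 19+2 = 21
ES_Painting = 15; EF_Painting = 15+14 = 29
ES_Flooring = max(EF_Plumbing rough-in=15, EF_Insulation=21) = 21; EF_Flooring = 21+7 = 28
ES_Trim work = max(EF_Electrical rough-in=16, EF_Drywall=21, EF_Painting=29, EF_Flooring=28) = 29; EF_Trim work = 29+11 = 40
Expected project duration μ = 40 hours. Critical path: Framing → Plumbing rough-in → Painting → Trim work.

Backward pass:
LF_Trim work = 40; LS_Trim work = 40−11 = 29
LF_Flooring = LS_Trim work = 29; LS_Flooring = 29−7 = 22
LF_Painting = LS_Trim work = 29; LS_Painting = 29−14 = 15
LF_Drywall = LS_Trim work = 29; LS_Drywall = 29−2 = 27
LF_Insulation = LS_Flooring = 22; LS_Insulation = 22−10 = 12
LF_HVAC install = LS_Drywall = 27; LS_HVAC install = 27−8 = 19
LF_Plumbing rough-in = min(LS_Painting=15, LS_Flooring=22) = 15; LS_Plumbing rough-in = 15−4 = 11
LF_Electrical rough-in = LS_Trim work = 29; LS_Electrical rough-in = 29−5 = 24
LF_Roofing = min(LS_Electrical rough-in=24, LS_HVAC install=19) = 19; LS_Roofing = 19−3 = 16
LF_Framing = min(LS_Electrical rough-in=24, LS_Plumbing rough-in=11, LS_HVAC install=19, LS_Insulation=12) = 11; LS_Framing = 11−11 = 0
Slack_Drywall = LS_Drywall − ES_Drywall = 27 − 19 = 8

8 hours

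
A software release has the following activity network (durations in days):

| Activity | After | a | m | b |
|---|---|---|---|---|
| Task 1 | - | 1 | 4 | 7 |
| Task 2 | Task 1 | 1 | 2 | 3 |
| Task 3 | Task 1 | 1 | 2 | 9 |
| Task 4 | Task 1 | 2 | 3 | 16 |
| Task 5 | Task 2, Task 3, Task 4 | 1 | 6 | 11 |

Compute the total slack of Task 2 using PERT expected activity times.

3 days

te_Task 1 = (1 + 4·4 + 7)/6 = 24/6 = 4
te_Task 2 = (1 + 4·2 + 3)/6 = 12/6 = 2
te_Task 3 = (1 + 4·2 + 9)/6 = 18/6 = 3
te_Task 4 = (2 + 4·3 + 16)/6 = 30/6 = 5
te_Task 5 = (1 + 4·6 + 11)/6 = 36/6 = 6

Forward pass:
ES_Task 1 = 0; EF_Task 1 = 4
ES_Task 2 = 4; EF_Task 2 = 4+2 = 6
ES_Task 3 = 4; EF_Task 3 = 4+3 = 7
ES_Task 4 = 4; EF_Task 4 = 4+5 = 9
ES_Task 5 = max(EF_Task 2=6, EF_Task 3=7, EF_Task 4=9) = 9; EF_Task 5 = 9+6 = 15
Expected project duration μ = 15 days. Critical path: Task 1 → Task 4 → Task 5.

Backward pass:
LF_Task 5 = 15; LS_Task 5 = 15−6 = 9
LF_Task 4 = LS_Task 5 = 9; LS_Task 4 = 9−5 = 4
LF_Task 3 = LS_Task 5 = 9; LS_Task 3 = 9−3 = 6
LF_Task 2 = LS_Task 5 = 9; LS_Task 2 = 9−2 = 7
LF_Task 1 = min(LS_Task 2=7, LS_Task 3=6, LS_Task 4=4) = 4; LS_Task 1 = 4−4 = 0
Slack_Task 2 = LS_Task 2 − ES_Task 2 = 7 − 4 = 3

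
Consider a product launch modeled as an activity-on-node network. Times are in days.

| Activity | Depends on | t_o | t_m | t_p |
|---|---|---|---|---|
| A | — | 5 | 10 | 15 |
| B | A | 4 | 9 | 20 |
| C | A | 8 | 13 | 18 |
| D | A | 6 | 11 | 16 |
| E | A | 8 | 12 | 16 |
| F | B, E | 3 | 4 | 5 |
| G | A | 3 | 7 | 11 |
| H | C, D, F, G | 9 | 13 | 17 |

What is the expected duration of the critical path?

te_A = (5 + 4·10 + 15)/6 = 60/6 = 10
te_B = (4 + 4·9 + 20)/6 = 60/6 = 10
te_C = (8 + 4·13 + 18)/6 = 78/6 = 13
te_D = (6 + 4·11 + 16)/6 = 66/6 = 11
te_E = (8 + 4·12 + 16)/6 = 72/6 = 12
te_F = (3 + 4·4 + 5)/6 = 24/6 = 4
te_G = (3 + 4·7 + 11)/6 = 42/6 = 7
te_H = (9 + 4·13 + 17)/6 = 78/6 = 13

Forward pass:
ES_A = 0; EF_A = 10
ES_B = 10; EF_B = 10+10 = 20
ES_C = 10; EF_C = 10+13 = 23
ES_D = 10; EF_D = 10+11 = 21
ES_E = 10; EF_E = 10+12 = 22
ES_F = max(EF_B=20, EF_E=22) = 22; EF_F = 22+4 = 26
ES_G = 10; EF_G = 10+7 = 17
ES_H = max(EF_C=23, EF_D=21, EF_F=26, EF_G=17) = 26; EF_H = 26+13 = 39
Expected project duration μ = 39 days. Critical path: A → E → F → H.

39 days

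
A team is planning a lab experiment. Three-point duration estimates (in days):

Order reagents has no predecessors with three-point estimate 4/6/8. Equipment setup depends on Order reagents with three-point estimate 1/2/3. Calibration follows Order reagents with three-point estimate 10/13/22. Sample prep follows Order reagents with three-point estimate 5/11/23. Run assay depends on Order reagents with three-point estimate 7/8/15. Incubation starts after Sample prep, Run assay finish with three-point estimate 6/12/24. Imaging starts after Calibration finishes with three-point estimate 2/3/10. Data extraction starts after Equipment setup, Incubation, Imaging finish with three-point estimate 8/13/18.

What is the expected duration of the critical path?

te_Order reagents = (4 + 4·6 + 8)/6 = 36/6 = 6
te_Equipment setup = (1 + 4·2 + 3)/6 = 12/6 = 2
te_Calibration = (10 + 4·13 + 22)/6 = 84/6 = 14
te_Sample prep = (5 + 4·11 + 23)/6 = 72/6 = 12
te_Run assay = (7 + 4·8 + 15)/6 = 54/6 = 9
te_Incubation = (6 + 4·12 + 24)/6 = 78/6 = 13
te_Imaging = (2 + 4·3 + 10)/6 = 24/6 = 4
te_Data extraction = (8 + 4·13 + 18)/6 = 78/6 = 13

Forward pass:
ES_Order reagents = 0; EF_Order reagents = 6
ES_Equipment setup = 6; EF_Equipment setup = 6+2 = 8
ES_Calibration = 6; EF_Calibration = 6+14 = 20
ES_Sample prep = 6; EF_Sample prep = 6+12 = 18
ES_Run assay = 6; EF_Run assay = 6+9 = 15
ES_Incubation = max(EF_Sample prep=18, EF_Run assay=15) = 18; EF_Incubation = 18+13 = 31
ES_Imaging = 20; EF_Imaging = 20+4 = 24
ES_Data extraction = max(EF_Equipment setup=8, EF_Incubation=31, EF_Imaging=24) = 31; EF_Data extraction = 31+13 = 44
Expected project duration μ = 44 days. Critical path: Order reagents → Sample prep → Incubation → Data extraction.

44 days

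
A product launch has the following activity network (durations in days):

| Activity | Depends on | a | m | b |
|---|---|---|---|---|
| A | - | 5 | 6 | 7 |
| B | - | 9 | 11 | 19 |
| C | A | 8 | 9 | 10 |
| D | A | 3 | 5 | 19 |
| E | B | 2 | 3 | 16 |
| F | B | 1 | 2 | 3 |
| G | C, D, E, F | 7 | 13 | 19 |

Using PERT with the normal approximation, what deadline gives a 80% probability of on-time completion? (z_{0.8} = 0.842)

te_A = (5 + 4·6 + 7)/6 = 36/6 = 6; σ²_A = ((7−5)/6)² = 0.111
te_B = (9 + 4·11 + 19)/6 = 72/6 = 12; σ²_B = ((19−9)/6)² = 2.778
te_C = (8 + 4·9 + 10)/6 = 54/6 = 9; σ²_C = ((10−8)/6)² = 0.111
te_D = (3 + 4·5 + 19)/6 = 42/6 = 7; σ²_D = ((19−3)/6)² = 7.111
te_E = (2 + 4·3 + 16)/6 = 30/6 = 5; σ²_E = ((16−2)/6)² = 5.444
te_F = (1 + 4·2 + 3)/6 = 12/6 = 2; σ²_F = ((3−1)/6)² = 0.111
te_G = (7 + 4·13 + 19)/6 = 78/6 = 13; σ²_G = ((19−7)/6)² = 4.000

Forward pass:
ES_A = 0; EF_A = 6
ES_B = 0; EF_B = 12
ES_C = 6; EF_C = 6+9 = 15
ES_D = 6; EF_D = 6+7 = 13
ES_E = 12; EF_E = 12+5 = 17
ES_F = 12; EF_F = 12+2 = 14
ES_G = max(EF_C=15, EF_D=13, EF_E=17, EF_F=14) = 17; EF_G = 17+13 = 30
Expected project duration μ = 30 days. Critical path: B → E → G.

Variance along critical path = 2.778 + 5.444 + 4.000 = 12.222; σ = 3.496 days.
D = μ + z·σ = 30 + 0.842·3.496 = 32.9 days

32.9 days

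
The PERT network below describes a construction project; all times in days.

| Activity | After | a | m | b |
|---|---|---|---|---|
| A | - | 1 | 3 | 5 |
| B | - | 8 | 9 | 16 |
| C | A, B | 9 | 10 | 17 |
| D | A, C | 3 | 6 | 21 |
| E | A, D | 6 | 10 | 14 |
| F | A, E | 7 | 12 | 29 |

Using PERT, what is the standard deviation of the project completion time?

te_A = (1 + 4·3 + 5)/6 = 18/6 = 3; σ²_A = ((5−1)/6)² = 0.444
te_B = (8 + 4·9 + 16)/6 = 60/6 = 10; σ²_B = ((16−8)/6)² = 1.778
te_C = (9 + 4·10 + 17)/6 = 66/6 = 11; σ²_C = ((17−9)/6)² = 1.778
te_D = (3 + 4·6 + 21)/6 = 48/6 = 8; σ²_D = ((21−3)/6)² = 9.000
te_E = (6 + 4·10 + 14)/6 = 60/6 = 10; σ²_E = ((14−6)/6)² = 1.778
te_F = (7 + 4·12 + 29)/6 = 84/6 = 14; σ²_F = ((29−7)/6)² = 13.444

Forward pass:
ES_A = 0; EF_A = 3
ES_B = 0; EF_B = 10
ES_C = max(EF_A=3, EF_B=10) = 10; EF_C = 10+11 = 21
ES_D = max(EF_A=3, EF_C=21) = 21; EF_D = 21+8 = 29
ES_E = max(EF_A=3, EF_D=29) = 29; EF_E = 29+10 = 39
ES_F = max(EF_A=3, EF_E=39) = 39; EF_F = 39+14 = 53
Expected project duration μ = 53 days. Critical path: B → C → D → E → F.

Variance along critical path = 1.778 + 1.778 + 9.000 + 1.778 + 13.444 = 27.778
σ = √27.778 = 5.270 days

5.27 days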